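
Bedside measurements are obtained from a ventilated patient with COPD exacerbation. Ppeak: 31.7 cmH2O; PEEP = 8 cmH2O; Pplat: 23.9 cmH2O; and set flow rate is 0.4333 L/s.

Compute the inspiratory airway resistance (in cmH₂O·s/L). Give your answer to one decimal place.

Raw = (PIP − Pplat) / flow = (31.7 − 23.9) / 0.4333 = 7.8 / 0.4333 = 18.001 cmH2O·s/L.

18.0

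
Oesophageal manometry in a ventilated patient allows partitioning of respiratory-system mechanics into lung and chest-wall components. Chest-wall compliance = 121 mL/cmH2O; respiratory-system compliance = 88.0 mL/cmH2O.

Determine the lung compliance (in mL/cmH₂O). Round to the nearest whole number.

323

1/CL = 1/Crs − 1/Ccw.
1/CL = 1/88.0 − 1/121 = 0.003099.
CL = 322.68 mL/cmH2O.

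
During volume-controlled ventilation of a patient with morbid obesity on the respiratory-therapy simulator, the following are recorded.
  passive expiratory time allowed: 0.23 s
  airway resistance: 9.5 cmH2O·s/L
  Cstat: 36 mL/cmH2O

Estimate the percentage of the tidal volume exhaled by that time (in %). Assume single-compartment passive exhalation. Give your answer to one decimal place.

49.0

τ = R × C = 9.5 × 36 mL/cmH2O = 9.5 × 0.036 L/cmH2O = 0.342 s.
Passive exhalation: V(t)/V₀ = e^(−t/τ) = e^(−0.23/0.342) = 0.5104.
Fraction exhaled = 1 − 0.5104 = 0.4896 → 48.96%.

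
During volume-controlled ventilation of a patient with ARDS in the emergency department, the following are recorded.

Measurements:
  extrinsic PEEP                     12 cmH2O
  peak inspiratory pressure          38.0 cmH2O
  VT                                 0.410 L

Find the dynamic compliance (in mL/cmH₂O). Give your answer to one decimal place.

15.8

Dynamic compliance = Vt / (PIP − PEEP) = 410 / (38.0 − 12) = 410 / 26.0 = 15.769 mL/cmH2O.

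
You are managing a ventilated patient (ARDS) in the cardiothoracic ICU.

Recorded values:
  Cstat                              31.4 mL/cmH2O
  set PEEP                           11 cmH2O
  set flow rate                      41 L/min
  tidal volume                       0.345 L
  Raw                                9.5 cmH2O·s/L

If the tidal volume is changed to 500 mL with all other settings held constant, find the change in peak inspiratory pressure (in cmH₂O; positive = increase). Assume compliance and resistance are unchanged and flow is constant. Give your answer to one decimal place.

4.9

PIP = Vt/C + R·V̇ + PEEP (constant-flow equation of motion).
Only the elastic term changes: ΔPIP = ΔVt / C = (500 − 345) / 31.4 = 4.936 cmH2O.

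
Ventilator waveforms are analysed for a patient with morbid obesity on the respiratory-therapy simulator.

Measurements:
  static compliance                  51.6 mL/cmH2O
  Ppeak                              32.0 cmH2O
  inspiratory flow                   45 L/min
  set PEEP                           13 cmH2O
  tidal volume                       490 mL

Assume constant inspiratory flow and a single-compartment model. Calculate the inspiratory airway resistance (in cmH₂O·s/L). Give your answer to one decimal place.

12.7

Flow: 45 L/min ÷ 60 = 0.75 L/s.
Equation of motion (constant flow): PIP = Vt/C + R·V̇ + PEEP.
R·V̇ = PIP − Vt/C − PEEP = 32.0 − 490/51.6 − 13 = 32.0 − 9.496 − 13 = 9.504 cmH2O.
R = 9.504 / 0.75 = 12.672 cmH2O·s/L.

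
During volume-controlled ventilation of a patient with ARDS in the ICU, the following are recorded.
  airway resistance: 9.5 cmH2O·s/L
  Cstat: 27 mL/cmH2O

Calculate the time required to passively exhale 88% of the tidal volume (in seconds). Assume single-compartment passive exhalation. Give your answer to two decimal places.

τ = R × C = 9.5 × 27 mL/cmH2O = 9.5 × 0.027 L/cmH2O = 0.2565 s.
Exhaled fraction f = 1 − e^(−t/τ) → t = −τ·ln(1 − f) = −0.2565·ln(0.12) = 0.5438 s.

0.54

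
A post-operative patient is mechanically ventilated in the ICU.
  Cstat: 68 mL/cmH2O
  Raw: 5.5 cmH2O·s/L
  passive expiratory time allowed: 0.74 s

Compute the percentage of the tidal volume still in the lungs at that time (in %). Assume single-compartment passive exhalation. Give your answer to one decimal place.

τ = R × C = 5.5 × 68 mL/cmH2O = 5.5 × 0.068 L/cmH2O = 0.374 s.
Passive exhalation: V(t)/V₀ = e^(−t/τ) = e^(−0.74/0.374) = 0.1383.
Fraction remaining = 0.1383 → 13.83%.

13.8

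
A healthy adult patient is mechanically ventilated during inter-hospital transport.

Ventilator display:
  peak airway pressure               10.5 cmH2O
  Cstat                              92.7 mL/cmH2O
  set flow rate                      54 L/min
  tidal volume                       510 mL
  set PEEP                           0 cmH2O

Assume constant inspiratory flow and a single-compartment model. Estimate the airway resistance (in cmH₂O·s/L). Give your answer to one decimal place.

Flow: 54 L/min ÷ 60 = 0.9 L/s.
Equation of motion (constant flow): PIP = Vt/C + R·V̇ + PEEP.
R·V̇ = PIP − Vt/C − PEEP = 10.5 − 510/92.7 − 0 = 10.5 − 5.502 − 0 = 4.998 cmH2O.
R = 4.998 / 0.9 = 5.553 cmH2O·s/L.

5.6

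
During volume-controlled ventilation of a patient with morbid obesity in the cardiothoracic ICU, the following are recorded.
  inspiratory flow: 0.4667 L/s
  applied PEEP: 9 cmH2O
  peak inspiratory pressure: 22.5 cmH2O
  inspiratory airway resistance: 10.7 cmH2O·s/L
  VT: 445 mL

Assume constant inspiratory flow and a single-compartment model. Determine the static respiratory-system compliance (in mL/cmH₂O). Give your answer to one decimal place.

52.3

Equation of motion (constant flow): PIP = Vt/C + R·V̇ + PEEP.
Vt/C = PIP − R·V̇ − PEEP = 22.5 − 10.7×0.4667 − 9 = 22.5 − 4.994 − 9 = 8.506 cmH2O.
C = Vt / 8.506 = 445 / 8.506 = 52.316 mL/cmH2O.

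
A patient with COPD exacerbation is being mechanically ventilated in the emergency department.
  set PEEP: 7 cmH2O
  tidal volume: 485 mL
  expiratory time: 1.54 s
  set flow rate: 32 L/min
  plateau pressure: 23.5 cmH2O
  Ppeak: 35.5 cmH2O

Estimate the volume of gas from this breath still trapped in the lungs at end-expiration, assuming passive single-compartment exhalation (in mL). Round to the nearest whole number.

47

Flow: 32 L/min ÷ 60 = 0.5333 L/s.
R = (PIP − Pplat)/V̇ = (35.5 − 23.5) / 0.5333 = 12.0/0.5333 = 22.501 cmH2O·s/L.
C = Vt/(Pplat − PEEP) = 485.0 / (23.5 − 7) = 485.0/16.5 = 29.394 mL/cmH2O.
τ = R × C = 22.501 × 0.02939 L/cmH2O = 0.6613 s.
Fraction remaining = e^(−Te/τ) = e^(−1.54/0.6613) = 0.09742.
Trapped volume = 485.0 × 0.09742 = 47.249 mL.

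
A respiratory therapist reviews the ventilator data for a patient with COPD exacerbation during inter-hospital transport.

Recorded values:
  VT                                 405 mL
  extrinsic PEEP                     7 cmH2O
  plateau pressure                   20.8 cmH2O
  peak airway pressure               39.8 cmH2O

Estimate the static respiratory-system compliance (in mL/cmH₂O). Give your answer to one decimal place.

Cstat = Vt / (Pplat − PEEP) = 405 / (20.8 − 7) = 405 / 13.8 = 29.348 mL/cmH2O.

29.3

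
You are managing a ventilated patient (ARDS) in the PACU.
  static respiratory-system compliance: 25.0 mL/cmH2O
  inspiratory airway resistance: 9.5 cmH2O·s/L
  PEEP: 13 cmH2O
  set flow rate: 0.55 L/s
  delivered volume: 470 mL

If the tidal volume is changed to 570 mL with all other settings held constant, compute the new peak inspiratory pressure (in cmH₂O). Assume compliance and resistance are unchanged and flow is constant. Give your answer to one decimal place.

41.0

PIP = Vt/C + R·V̇ + PEEP (constant-flow equation of motion).
Only the elastic term changes: ΔPIP = ΔVt / C = (570 − 470) / 25.0 = 4.0 cmH2O.
Original PIP = 470/25.0 + 9.5×0.55 + 13 = 37.025 cmH2O; new PIP = 37.025 + (4.0) = 41.025 cmH2O.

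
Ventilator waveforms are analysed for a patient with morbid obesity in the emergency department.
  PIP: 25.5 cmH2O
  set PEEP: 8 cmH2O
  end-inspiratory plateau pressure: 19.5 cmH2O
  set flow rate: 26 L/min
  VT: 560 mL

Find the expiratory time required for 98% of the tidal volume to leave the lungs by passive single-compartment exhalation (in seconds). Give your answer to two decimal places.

Flow: 26 L/min ÷ 60 = 0.4333 L/s.
R = (PIP − Pplat)/V̇ = (25.5 − 19.5) / 0.4333 = 6.0/0.4333 = 13.847 cmH2O·s/L.
C = Vt/(Pplat − PEEP) = 560.0 / (19.5 − 8) = 560.0/11.5 = 48.696 mL/cmH2O.
τ = R × C = 13.847 × 0.0487 L/cmH2O = 0.6743 s.
t = −τ·ln(1 − 0.98) = −0.6743·ln(0.02) = 2.638 s.

2.64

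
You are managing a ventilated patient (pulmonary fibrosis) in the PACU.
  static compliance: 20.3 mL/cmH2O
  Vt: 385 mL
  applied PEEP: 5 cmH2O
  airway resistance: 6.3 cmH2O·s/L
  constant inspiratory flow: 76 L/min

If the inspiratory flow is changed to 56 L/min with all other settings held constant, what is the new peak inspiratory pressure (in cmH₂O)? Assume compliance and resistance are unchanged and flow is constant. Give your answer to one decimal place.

29.8

Flow: 76 L/min ÷ 60 = 1.2667 L/s.
New flow: 56 L/min ÷ 60 = 0.9333 L/s.
PIP = Vt/C + R·V̇ + PEEP (constant-flow equation of motion).
Only the resistive term changes: ΔPIP = R × ΔV̇ = 6.3 × (0.9333 − 1.2667) = 6.3 × -0.3334 = -2.1 cmH2O.
Original PIP = 385/20.3 + 6.3×1.2667 + 5 = 31.946 cmH2O; new PIP = 31.946 + (-2.1) = 29.846 cmH2O.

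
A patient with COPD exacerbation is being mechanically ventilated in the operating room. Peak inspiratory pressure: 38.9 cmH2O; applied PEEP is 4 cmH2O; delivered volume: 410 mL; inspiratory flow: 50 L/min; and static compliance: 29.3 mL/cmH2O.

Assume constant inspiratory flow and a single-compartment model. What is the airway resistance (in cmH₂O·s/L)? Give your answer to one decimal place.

Flow: 50 L/min ÷ 60 = 0.8333 L/s.
Equation of motion (constant flow): PIP = Vt/C + R·V̇ + PEEP.
R·V̇ = PIP − Vt/C − PEEP = 38.9 − 410/29.3 − 4 = 38.9 − 13.993 − 4 = 20.907 cmH2O.
R = 20.907 / 0.8333 = 25.089 cmH2O·s/L.

25.1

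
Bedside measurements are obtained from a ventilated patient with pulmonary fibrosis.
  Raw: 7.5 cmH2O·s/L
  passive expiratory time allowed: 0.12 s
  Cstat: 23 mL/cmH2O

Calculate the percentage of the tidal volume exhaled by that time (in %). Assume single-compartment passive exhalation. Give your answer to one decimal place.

50.1

τ = R × C = 7.5 × 23 mL/cmH2O = 7.5 × 0.023 L/cmH2O = 0.1725 s.
Passive exhalation: V(t)/V₀ = e^(−t/τ) = e^(−0.12/0.1725) = 0.4987.
Fraction exhaled = 1 − 0.4987 = 0.5013 → 50.13%.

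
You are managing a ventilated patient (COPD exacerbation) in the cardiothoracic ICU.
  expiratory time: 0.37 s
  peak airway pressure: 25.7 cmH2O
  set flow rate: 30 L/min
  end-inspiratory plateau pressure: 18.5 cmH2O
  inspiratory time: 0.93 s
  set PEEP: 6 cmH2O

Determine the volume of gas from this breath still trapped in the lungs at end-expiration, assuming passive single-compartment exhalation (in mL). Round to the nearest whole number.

Flow: 30 L/min ÷ 60 = 0.5 L/s.
Vt = flow × Ti = 0.5 L/s × 0.93 s × 1000 mL/L = 465.0 mL.
R = (PIP − Pplat)/V̇ = (25.7 − 18.5) / 0.5 = 7.2/0.5 = 14.4 cmH2O·s/L.
C = Vt/(Pplat − PEEP) = 465.0 / (18.5 − 6) = 465.0/12.5 = 37.2 mL/cmH2O.
τ = R × C = 14.4 × 0.0372 L/cmH2O = 0.5357 s.
Fraction remaining = e^(−Te/τ) = e^(−0.37/0.5357) = 0.5012.
Trapped volume = 465.0 × 0.5012 = 233.06 mL.

233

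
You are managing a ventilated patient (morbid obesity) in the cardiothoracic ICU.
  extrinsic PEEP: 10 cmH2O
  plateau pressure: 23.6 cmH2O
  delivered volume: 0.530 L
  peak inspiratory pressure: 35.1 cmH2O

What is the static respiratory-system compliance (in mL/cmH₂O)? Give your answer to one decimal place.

39.0

Cstat = Vt / (Pplat − PEEP) = 530 / (23.6 − 10) = 530 / 13.6 = 38.971 mL/cmH2O.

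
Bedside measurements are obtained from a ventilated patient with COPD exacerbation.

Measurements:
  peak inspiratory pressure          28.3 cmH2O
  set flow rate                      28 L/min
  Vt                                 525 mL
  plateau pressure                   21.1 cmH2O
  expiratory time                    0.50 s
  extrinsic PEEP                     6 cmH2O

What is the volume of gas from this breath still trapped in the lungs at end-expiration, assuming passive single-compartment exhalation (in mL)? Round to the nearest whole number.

207

Flow: 28 L/min ÷ 60 = 0.4667 L/s.
R = (PIP − Pplat)/V̇ = (28.3 − 21.1) / 0.4667 = 7.2/0.4667 = 15.427 cmH2O·s/L.
C = Vt/(Pplat − PEEP) = 525.0 / (21.1 − 6) = 525.0/15.1 = 34.768 mL/cmH2O.
τ = R × C = 15.427 × 0.03477 L/cmH2O = 0.5364 s.
Fraction remaining = e^(−Te/τ) = e^(−0.50/0.5364) = 0.3937.
Trapped volume = 525.0 × 0.3937 = 206.69 mL.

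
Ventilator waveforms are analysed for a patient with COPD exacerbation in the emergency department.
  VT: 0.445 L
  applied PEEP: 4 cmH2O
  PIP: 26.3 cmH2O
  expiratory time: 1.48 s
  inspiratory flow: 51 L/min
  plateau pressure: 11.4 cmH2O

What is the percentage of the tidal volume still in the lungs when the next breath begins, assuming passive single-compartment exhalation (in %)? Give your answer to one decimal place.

24.6

Flow: 51 L/min ÷ 60 = 0.85 L/s.
R = (PIP − Pplat)/V̇ = (26.3 − 11.4) / 0.85 = 14.9/0.85 = 17.529 cmH2O·s/L.
C = Vt/(Pplat − PEEP) = 445.0 / (11.4 − 4) = 445.0/7.4 = 60.135 mL/cmH2O.
τ = R × C = 17.529 × 0.06014 L/cmH2O = 1.054 s.
Fraction remaining at end-expiration = e^(−Te/τ) = e^(−1.48/1.054) = 0.2456 → 24.56%.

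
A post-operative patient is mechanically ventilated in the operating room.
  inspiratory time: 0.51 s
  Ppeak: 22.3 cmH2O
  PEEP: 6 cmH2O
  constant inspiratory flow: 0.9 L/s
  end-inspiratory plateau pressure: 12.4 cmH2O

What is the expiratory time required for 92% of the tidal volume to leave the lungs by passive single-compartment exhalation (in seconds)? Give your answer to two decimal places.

Vt = flow × Ti = 0.9 L/s × 0.51 s × 1000 mL/L = 459.0 mL.
R = (PIP − Pplat)/V̇ = (22.3 − 12.4) / 0.9 = 9.9/0.9 = 11.0 cmH2O·s/L.
C = Vt/(Pplat − PEEP) = 459.0 / (12.4 − 6) = 459.0/6.4 = 71.719 mL/cmH2O.
τ = R × C = 11.0 × 0.07172 L/cmH2O = 0.7889 s.
t = −τ·ln(1 − 0.92) = −0.7889·ln(0.08) = 1.993 s.

1.99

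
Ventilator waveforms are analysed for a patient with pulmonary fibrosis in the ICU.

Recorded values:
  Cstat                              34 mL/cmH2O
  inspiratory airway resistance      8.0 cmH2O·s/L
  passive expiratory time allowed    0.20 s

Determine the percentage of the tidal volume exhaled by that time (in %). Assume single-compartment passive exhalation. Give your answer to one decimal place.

τ = R × C = 8.0 × 34 mL/cmH2O = 8.0 × 0.034 L/cmH2O = 0.272 s.
Passive exhalation: V(t)/V₀ = e^(−t/τ) = e^(−0.20/0.272) = 0.4794.
Fraction exhaled = 1 − 0.4794 = 0.5206 → 52.06%.

52.1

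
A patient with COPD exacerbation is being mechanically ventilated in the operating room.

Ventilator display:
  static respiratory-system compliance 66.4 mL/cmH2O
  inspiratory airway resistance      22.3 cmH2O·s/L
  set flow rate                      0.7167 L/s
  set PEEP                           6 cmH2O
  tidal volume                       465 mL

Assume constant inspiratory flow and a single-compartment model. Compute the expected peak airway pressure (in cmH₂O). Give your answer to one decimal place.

29.0

Equation of motion (constant flow): PIP = Vt/C + R·V̇ + PEEP.
PIP = 465/66.4 + 22.3×0.7167 + 6 = 7.003 + 15.982 + 6 = 28.985 cmH2O.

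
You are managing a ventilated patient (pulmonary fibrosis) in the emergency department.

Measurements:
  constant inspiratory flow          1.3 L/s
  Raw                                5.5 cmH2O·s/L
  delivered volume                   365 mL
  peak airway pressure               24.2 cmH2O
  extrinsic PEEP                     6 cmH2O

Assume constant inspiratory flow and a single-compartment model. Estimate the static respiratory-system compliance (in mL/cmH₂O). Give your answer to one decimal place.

Equation of motion (constant flow): PIP = Vt/C + R·V̇ + PEEP.
Vt/C = PIP − R·V̇ − PEEP = 24.2 − 5.5×1.3 − 6 = 24.2 − 7.15 − 6 = 11.05 cmH2O.
C = Vt / 11.05 = 365 / 11.05 = 33.032 mL/cmH2O.

33.0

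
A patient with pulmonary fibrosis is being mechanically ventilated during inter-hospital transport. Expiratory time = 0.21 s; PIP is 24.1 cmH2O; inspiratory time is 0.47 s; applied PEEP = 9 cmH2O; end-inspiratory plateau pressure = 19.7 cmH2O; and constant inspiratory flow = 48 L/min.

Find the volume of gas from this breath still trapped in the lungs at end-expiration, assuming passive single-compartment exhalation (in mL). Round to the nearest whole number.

127

Flow: 48 L/min ÷ 60 = 0.8 L/s.
Vt = flow × Ti = 0.8 L/s × 0.47 s × 1000 mL/L = 376.0 mL.
R = (PIP − Pplat)/V̇ = (24.1 − 19.7) / 0.8 = 4.4/0.8 = 5.5 cmH2O·s/L.
C = Vt/(Pplat − PEEP) = 376.0 / (19.7 − 9) = 376.0/10.7 = 35.14 mL/cmH2O.
τ = R × C = 5.5 × 0.03514 L/cmH2O = 0.1933 s.
Fraction remaining = e^(−Te/τ) = e^(−0.21/0.1933) = 0.3374.
Trapped volume = 376.0 × 0.3374 = 126.86 mL.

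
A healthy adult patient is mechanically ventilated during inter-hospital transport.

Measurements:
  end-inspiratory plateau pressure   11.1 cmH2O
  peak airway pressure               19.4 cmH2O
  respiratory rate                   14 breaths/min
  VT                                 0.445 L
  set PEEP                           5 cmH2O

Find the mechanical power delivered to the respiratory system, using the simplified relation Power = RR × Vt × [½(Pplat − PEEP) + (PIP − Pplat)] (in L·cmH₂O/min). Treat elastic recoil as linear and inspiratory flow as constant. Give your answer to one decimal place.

Per-breath work = Vt × [½(Pplat−PEEP) + (PIP−Pplat)] = 0.445 × [0.5×6.1 + 8.3] = 0.445 × 11.35 = 5.051 L·cmH2O.
Power = 14 × 5.051 = 70.714 L·cmH2O/min.

70.7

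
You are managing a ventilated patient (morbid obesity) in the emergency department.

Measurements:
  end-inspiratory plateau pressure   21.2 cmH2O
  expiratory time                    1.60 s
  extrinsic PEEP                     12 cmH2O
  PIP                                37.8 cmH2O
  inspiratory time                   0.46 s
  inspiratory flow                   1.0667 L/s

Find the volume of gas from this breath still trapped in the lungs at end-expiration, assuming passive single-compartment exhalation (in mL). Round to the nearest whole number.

Vt = flow × Ti = 1.0667 L/s × 0.46 s × 1000 mL/L = 490.68 mL.
R = (PIP − Pplat)/V̇ = (37.8 − 21.2) / 1.0667 = 16.6/1.0667 = 15.562 cmH2O·s/L.
C = Vt/(Pplat − PEEP) = 490.68 / (21.2 − 12) = 490.68/9.2 = 53.335 mL/cmH2O.
τ = R × C = 15.562 × 0.05334 L/cmH2O = 0.8301 s.
Fraction remaining = e^(−Te/τ) = e^(−1.60/0.8301) = 0.1455.
Trapped volume = 490.68 × 0.1455 = 71.394 mL.

71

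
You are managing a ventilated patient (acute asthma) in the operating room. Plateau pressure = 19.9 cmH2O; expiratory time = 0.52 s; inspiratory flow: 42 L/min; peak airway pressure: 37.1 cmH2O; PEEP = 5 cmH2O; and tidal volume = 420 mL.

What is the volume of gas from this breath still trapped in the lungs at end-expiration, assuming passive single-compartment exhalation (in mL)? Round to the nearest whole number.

198

Flow: 42 L/min ÷ 60 = 0.7 L/s.
R = (PIP − Pplat)/V̇ = (37.1 − 19.9) / 0.7 = 17.2/0.7 = 24.571 cmH2O·s/L.
C = Vt/(Pplat − PEEP) = 420.0 / (19.9 − 5) = 420.0/14.9 = 28.188 mL/cmH2O.
τ = R × C = 24.571 × 0.02819 L/cmH2O = 0.6927 s.
Fraction remaining = e^(−Te/τ) = e^(−0.52/0.6927) = 0.472.
Trapped volume = 420.0 × 0.472 = 198.24 mL.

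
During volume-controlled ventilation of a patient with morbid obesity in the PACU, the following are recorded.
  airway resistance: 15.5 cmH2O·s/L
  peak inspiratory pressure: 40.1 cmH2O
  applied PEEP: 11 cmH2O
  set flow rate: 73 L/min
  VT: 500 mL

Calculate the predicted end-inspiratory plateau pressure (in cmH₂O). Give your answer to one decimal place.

Flow: 73 L/min ÷ 60 = 1.2167 L/s.
Pplat = PIP − Raw × flow = 40.1 − 15.5 × 1.2167 = 40.1 − 18.859 = 21.241 cmH2O.

21.2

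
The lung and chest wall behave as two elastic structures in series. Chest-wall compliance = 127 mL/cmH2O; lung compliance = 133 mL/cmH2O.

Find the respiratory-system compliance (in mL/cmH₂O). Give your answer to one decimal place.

Lung and chest wall are elastances in series: 1/Crs = 1/CL + 1/Ccw.
1/Crs = 1/133 + 1/127 = 0.01539.
Crs = 64.977 mL/cmH2O.

65.0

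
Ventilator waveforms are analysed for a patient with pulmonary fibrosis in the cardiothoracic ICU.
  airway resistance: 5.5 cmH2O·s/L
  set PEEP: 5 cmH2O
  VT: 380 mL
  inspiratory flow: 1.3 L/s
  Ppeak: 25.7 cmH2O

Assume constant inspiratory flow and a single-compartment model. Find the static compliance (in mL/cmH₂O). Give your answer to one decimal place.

28.0

Equation of motion (constant flow): PIP = Vt/C + R·V̇ + PEEP.
Vt/C = PIP − R·V̇ − PEEP = 25.7 − 5.5×1.3 − 5 = 25.7 − 7.15 − 5 = 13.55 cmH2O.
C = Vt / 13.55 = 380 / 13.55 = 28.044 mL/cmH2O.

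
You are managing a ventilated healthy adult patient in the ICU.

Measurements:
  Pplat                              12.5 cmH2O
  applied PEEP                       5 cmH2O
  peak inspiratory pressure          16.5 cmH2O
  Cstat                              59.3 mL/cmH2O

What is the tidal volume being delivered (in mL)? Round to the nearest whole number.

Vt = Cstat × (Pplat − PEEP) = 59.3 × (12.5 − 5) = 59.3 × 7.5 = 444.75 mL.

445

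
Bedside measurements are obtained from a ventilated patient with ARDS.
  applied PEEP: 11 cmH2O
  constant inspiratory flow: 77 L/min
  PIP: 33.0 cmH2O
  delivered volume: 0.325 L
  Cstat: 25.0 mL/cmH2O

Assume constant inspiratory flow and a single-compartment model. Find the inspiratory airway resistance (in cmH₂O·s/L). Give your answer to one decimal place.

Flow: 77 L/min ÷ 60 = 1.2833 L/s.
Equation of motion (constant flow): PIP = Vt/C + R·V̇ + PEEP.
R·V̇ = PIP − Vt/C − PEEP = 33.0 − 325/25.0 − 11 = 33.0 − 13.0 − 11 = 9.0 cmH2O.
R = 9.0 / 1.2833 = 7.013 cmH2O·s/L.

7.0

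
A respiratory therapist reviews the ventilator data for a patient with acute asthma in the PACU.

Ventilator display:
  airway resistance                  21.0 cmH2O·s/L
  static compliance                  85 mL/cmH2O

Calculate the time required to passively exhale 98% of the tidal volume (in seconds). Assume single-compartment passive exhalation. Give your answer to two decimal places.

τ = R × C = 21.0 × 85 mL/cmH2O = 21.0 × 0.085 L/cmH2O = 1.785 s.
Exhaled fraction f = 1 − e^(−t/τ) → t = −τ·ln(1 − f) = −1.785·ln(0.02) = 6.983 s.

6.98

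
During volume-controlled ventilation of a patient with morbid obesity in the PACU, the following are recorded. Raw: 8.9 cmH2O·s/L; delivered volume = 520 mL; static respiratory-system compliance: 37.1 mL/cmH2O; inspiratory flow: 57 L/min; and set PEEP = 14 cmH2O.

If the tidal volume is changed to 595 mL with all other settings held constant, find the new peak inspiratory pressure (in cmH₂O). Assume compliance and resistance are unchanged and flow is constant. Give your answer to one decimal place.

38.5

Flow: 57 L/min ÷ 60 = 0.95 L/s.
PIP = Vt/C + R·V̇ + PEEP (constant-flow equation of motion).
Only the elastic term changes: ΔPIP = ΔVt / C = (595 − 520) / 37.1 = 2.022 cmH2O.
Original PIP = 520/37.1 + 8.9×0.95 + 14 = 36.471 cmH2O; new PIP = 36.471 + (2.022) = 38.493 cmH2O.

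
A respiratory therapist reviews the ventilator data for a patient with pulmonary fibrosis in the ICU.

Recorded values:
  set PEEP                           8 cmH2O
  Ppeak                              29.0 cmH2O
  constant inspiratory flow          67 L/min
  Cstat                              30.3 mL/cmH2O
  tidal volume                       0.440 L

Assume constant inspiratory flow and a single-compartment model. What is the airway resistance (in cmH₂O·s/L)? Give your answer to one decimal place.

5.8

Flow: 67 L/min ÷ 60 = 1.1167 L/s.
Equation of motion (constant flow): PIP = Vt/C + R·V̇ + PEEP.
R·V̇ = PIP − Vt/C − PEEP = 29.0 − 440/30.3 − 8 = 29.0 − 14.521 − 8 = 6.479 cmH2O.
R = 6.479 / 1.1167 = 5.802 cmH2O·s/L.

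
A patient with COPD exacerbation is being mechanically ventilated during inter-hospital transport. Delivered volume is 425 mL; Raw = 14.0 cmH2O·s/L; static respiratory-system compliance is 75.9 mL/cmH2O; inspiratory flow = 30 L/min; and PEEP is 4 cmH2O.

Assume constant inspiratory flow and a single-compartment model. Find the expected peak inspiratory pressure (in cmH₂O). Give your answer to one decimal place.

16.6

Flow: 30 L/min ÷ 60 = 0.5 L/s.
Equation of motion (constant flow): PIP = Vt/C + R·V̇ + PEEP.
PIP = 425/75.9 + 14.0×0.5 + 4 = 5.599 + 7.0 + 4 = 16.599 cmH2O.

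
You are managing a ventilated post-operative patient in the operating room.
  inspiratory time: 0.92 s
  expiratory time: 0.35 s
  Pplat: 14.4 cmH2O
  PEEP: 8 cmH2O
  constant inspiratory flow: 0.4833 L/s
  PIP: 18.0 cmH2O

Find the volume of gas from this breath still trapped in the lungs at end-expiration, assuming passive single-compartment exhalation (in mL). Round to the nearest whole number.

Vt = flow × Ti = 0.4833 L/s × 0.92 s × 1000 mL/L = 444.64 mL.
R = (PIP − Pplat)/V̇ = (18.0 − 14.4) / 0.4833 = 3.6/0.4833 = 7.449 cmH2O·s/L.
C = Vt/(Pplat − PEEP) = 444.64 / (14.4 − 8) = 444.64/6.4 = 69.475 mL/cmH2O.
τ = R × C = 7.449 × 0.06948 L/cmH2O = 0.5176 s.
Fraction remaining = e^(−Te/τ) = e^(−0.35/0.5176) = 0.5085.
Trapped volume = 444.64 × 0.5085 = 226.1 mL.

226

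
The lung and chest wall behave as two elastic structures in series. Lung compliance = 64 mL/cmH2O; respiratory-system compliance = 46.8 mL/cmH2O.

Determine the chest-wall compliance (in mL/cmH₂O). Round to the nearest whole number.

174

1/Ccw = 1/Crs − 1/CL.
1/Ccw = 1/46.8 − 1/64 = 0.005743.
Ccw = 174.13 mL/cmH2O.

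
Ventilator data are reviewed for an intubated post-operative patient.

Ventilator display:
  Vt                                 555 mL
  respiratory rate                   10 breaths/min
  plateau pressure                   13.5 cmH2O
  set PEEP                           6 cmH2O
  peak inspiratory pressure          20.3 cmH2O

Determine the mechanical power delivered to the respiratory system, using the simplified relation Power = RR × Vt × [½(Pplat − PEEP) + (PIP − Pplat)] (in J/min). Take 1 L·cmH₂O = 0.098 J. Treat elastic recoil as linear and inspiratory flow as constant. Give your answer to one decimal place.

Per-breath work = Vt × [½(Pplat−PEEP) + (PIP−Pplat)] = 0.555 × [0.5×7.5 + 6.8] = 0.555 × 10.55 = 5.855 L·cmH2O.
Power = 10 × 5.855 = 58.55 L·cmH2O/min.
× 0.098 J/(L·cmH2O) → 5.738 J/min.

5.7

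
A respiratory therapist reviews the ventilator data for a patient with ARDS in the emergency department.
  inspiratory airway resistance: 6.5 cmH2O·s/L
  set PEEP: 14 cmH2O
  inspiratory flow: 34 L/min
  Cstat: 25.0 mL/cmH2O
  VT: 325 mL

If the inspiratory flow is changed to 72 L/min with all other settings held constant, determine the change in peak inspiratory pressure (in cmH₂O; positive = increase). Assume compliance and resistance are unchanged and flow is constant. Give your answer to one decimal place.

Flow: 34 L/min ÷ 60 = 0.5667 L/s.
New flow: 72 L/min ÷ 60 = 1.2 L/s.
PIP = Vt/C + R·V̇ + PEEP (constant-flow equation of motion).
Only the resistive term changes: ΔPIP = R × ΔV̇ = 6.5 × (1.2 − 0.5667) = 6.5 × 0.6333 = 4.116 cmH2O.

4.1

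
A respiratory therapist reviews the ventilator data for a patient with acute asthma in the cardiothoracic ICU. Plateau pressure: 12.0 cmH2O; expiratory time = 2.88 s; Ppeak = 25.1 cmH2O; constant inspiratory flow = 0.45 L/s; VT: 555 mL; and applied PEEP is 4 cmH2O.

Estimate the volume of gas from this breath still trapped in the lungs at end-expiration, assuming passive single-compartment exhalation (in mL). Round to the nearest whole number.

133

R = (PIP − Pplat)/V̇ = (25.1 − 12.0) / 0.45 = 13.1/0.45 = 29.111 cmH2O·s/L.
C = Vt/(Pplat − PEEP) = 555.0 / (12.0 − 4) = 555.0/8.0 = 69.375 mL/cmH2O.
τ = R × C = 29.111 × 0.06938 L/cmH2O = 2.02 s.
Fraction remaining = e^(−Te/τ) = e^(−2.88/2.02) = 0.2403.
Trapped volume = 555.0 × 0.2403 = 133.37 mL.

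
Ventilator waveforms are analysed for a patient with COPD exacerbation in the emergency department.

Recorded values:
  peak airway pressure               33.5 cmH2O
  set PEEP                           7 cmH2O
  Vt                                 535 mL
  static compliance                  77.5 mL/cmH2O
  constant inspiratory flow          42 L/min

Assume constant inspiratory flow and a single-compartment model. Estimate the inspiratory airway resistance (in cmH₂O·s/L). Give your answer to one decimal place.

28.0

Flow: 42 L/min ÷ 60 = 0.7 L/s.
Equation of motion (constant flow): PIP = Vt/C + R·V̇ + PEEP.
R·V̇ = PIP − Vt/C − PEEP = 33.5 − 535/77.5 − 7 = 33.5 − 6.903 − 7 = 19.597 cmH2O.
R = 19.597 / 0.7 = 27.996 cmH2O·s/L.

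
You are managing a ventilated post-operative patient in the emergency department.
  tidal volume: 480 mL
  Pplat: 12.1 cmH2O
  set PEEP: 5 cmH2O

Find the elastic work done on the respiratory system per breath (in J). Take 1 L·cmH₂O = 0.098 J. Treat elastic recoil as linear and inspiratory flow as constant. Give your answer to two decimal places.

0.17

Elastic work ≈ ½ × (Pplat − PEEP) × Vt = 0.5 × (12.1 − 5) × 0.480 L = 0.5 × 7.1 × 0.480 = 1.704 L·cmH2O.
× 0.098 J/(L·cmH2O) → 0.167 J.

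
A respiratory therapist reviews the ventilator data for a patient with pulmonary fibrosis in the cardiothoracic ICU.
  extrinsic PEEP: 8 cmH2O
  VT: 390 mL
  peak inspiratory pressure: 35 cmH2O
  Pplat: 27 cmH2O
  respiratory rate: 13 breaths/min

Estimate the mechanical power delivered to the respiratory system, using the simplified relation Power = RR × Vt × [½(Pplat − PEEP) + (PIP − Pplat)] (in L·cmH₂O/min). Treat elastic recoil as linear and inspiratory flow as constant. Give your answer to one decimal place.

88.7

Per-breath work = Vt × [½(Pplat−PEEP) + (PIP−Pplat)] = 0.390 × [0.5×19.0 + 8.0] = 0.390 × 17.5 = 6.825 L·cmH2O.
Power = 13 × 6.825 = 88.725 L·cmH2O/min.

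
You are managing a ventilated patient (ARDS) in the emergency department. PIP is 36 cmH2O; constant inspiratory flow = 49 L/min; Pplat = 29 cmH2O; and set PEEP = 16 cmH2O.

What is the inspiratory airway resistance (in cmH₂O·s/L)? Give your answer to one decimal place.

Flow: 49 L/min ÷ 60 = 0.8167 L/s.
Raw = (PIP − Pplat) / flow = (36 − 29) / 0.8167 = 7.0 / 0.8167 = 8.571 cmH2O·s/L.

8.6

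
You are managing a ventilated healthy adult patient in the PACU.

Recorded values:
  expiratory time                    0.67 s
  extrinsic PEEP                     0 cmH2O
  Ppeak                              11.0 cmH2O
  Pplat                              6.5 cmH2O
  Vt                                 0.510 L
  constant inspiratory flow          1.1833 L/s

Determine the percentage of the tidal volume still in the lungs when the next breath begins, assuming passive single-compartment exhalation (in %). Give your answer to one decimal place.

10.6

R = (PIP − Pplat)/V̇ = (11.0 − 6.5) / 1.1833 = 4.5/1.1833 = 3.803 cmH2O·s/L.
C = Vt/(Pplat − PEEP) = 510.0 / (6.5 − 0) = 510.0/6.5 = 78.462 mL/cmH2O.
τ = R × C = 3.803 × 0.07846 L/cmH2O = 0.2984 s.
Fraction remaining at end-expiration = e^(−Te/τ) = e^(−0.67/0.2984) = 0.1059 → 10.59%.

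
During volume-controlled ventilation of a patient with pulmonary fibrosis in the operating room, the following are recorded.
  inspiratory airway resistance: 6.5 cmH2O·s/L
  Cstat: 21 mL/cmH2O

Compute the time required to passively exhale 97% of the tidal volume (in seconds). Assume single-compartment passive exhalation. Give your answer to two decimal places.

0.48

τ = R × C = 6.5 × 21 mL/cmH2O = 6.5 × 0.021 L/cmH2O = 0.1365 s.
Exhaled fraction f = 1 − e^(−t/τ) → t = −τ·ln(1 − f) = −0.1365·ln(0.03) = 0.4786 s.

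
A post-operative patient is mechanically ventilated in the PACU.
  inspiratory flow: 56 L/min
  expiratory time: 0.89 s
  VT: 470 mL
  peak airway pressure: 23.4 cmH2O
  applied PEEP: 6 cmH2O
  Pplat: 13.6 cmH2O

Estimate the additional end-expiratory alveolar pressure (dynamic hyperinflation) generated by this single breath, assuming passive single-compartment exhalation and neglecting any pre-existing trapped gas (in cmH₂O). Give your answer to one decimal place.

1.9

Flow: 56 L/min ÷ 60 = 0.9333 L/s.
R = (PIP − Pplat)/V̇ = (23.4 − 13.6) / 0.9333 = 9.8/0.9333 = 10.5 cmH2O·s/L.
C = Vt/(Pplat − PEEP) = 470.0 / (13.6 − 6) = 470.0/7.6 = 61.842 mL/cmH2O.
τ = R × C = 10.5 × 0.06184 L/cmH2O = 0.6493 s.
Fraction remaining = e^(−Te/τ) = e^(−0.89/0.6493) = 0.2539; trapped volume = 470.0 × 0.2539 = 119.33 mL.
Additional alveolar pressure from trapping ≈ V_trapped / C = 119.33 / 61.842 = 1.93 cmH2O.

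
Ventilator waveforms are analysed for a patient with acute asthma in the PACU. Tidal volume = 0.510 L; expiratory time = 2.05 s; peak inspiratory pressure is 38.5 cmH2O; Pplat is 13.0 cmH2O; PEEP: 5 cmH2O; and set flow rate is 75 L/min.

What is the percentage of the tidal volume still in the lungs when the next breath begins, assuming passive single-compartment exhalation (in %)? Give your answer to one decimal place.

Flow: 75 L/min ÷ 60 = 1.25 L/s.
R = (PIP − Pplat)/V̇ = (38.5 − 13.0) / 1.25 = 25.5/1.25 = 20.4 cmH2O·s/L.
C = Vt/(Pplat − PEEP) = 510.0 / (13.0 − 5) = 510.0/8.0 = 63.75 mL/cmH2O.
τ = R × C = 20.4 × 0.06375 L/cmH2O = 1.301 s.
Fraction remaining at end-expiration = e^(−Te/τ) = e^(−2.05/1.301) = 0.2069 → 20.69%.

20.7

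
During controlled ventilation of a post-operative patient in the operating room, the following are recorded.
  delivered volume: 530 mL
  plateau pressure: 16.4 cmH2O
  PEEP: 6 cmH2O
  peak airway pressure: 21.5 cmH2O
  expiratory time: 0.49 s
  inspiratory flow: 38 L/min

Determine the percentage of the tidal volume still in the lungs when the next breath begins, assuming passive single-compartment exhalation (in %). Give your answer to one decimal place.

30.3

Flow: 38 L/min ÷ 60 = 0.6333 L/s.
R = (PIP − Pplat)/V̇ = (21.5 − 16.4) / 0.6333 = 5.1/0.6333 = 8.053 cmH2O·s/L.
C = Vt/(Pplat − PEEP) = 530.0 / (16.4 − 6) = 530.0/10.4 = 50.962 mL/cmH2O.
τ = R × C = 8.053 × 0.05096 L/cmH2O = 0.4104 s.
Fraction remaining at end-expiration = e^(−Te/τ) = e^(−0.49/0.4104) = 0.303 → 30.3%.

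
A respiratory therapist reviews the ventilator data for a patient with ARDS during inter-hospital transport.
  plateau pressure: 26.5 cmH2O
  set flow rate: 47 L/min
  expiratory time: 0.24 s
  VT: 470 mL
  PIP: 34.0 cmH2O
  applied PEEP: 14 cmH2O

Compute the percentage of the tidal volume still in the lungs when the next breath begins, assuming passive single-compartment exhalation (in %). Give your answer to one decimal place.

51.3

Flow: 47 L/min ÷ 60 = 0.7833 L/s.
R = (PIP − Pplat)/V̇ = (34.0 − 26.5) / 0.7833 = 7.5/0.7833 = 9.575 cmH2O·s/L.
C = Vt/(Pplat − PEEP) = 470.0 / (26.5 − 14) = 470.0/12.5 = 37.6 mL/cmH2O.
τ = R × C = 9.575 × 0.0376 L/cmH2O = 0.36 s.
Fraction remaining at end-expiration = e^(−Te/τ) = e^(−0.24/0.36) = 0.5134 → 51.34%.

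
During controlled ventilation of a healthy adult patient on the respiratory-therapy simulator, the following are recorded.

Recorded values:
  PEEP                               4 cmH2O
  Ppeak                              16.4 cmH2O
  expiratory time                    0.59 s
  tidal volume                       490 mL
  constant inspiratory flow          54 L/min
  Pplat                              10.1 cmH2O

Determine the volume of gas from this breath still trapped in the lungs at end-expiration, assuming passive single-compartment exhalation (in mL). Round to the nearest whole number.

172

Flow: 54 L/min ÷ 60 = 0.9 L/s.
R = (PIP − Pplat)/V̇ = (16.4 − 10.1) / 0.9 = 6.3/0.9 = 7.0 cmH2O·s/L.
C = Vt/(Pplat − PEEP) = 490.0 / (10.1 − 4) = 490.0/6.1 = 80.328 mL/cmH2O.
τ = R × C = 7.0 × 0.08033 L/cmH2O = 0.5623 s.
Fraction remaining = e^(−Te/τ) = e^(−0.59/0.5623) = 0.3502.
Trapped volume = 490.0 × 0.3502 = 171.6 mL.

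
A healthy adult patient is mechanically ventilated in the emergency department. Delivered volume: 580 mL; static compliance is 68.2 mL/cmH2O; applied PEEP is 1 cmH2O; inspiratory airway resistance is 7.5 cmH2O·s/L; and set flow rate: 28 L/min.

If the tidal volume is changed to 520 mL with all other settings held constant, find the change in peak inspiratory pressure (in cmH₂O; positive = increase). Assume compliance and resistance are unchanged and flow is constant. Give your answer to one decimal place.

-0.9

PIP = Vt/C + R·V̇ + PEEP (constant-flow equation of motion).
Only the elastic term changes: ΔPIP = ΔVt / C = (520 − 580) / 68.2 = -0.8798 cmH2O.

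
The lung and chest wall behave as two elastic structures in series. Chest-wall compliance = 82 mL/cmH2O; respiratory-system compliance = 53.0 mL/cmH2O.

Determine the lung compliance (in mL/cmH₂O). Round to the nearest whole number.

1/CL = 1/Crs − 1/Ccw.
1/CL = 1/53.0 − 1/82 = 0.006673.
CL = 149.86 mL/cmH2O.

150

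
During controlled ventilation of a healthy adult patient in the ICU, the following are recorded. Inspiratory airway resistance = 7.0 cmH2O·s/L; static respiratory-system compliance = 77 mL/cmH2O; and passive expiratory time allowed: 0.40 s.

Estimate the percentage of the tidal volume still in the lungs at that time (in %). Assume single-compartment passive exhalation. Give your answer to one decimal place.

47.6

τ = R × C = 7.0 × 77 mL/cmH2O = 7.0 × 0.077 L/cmH2O = 0.539 s.
Passive exhalation: V(t)/V₀ = e^(−t/τ) = e^(−0.40/0.539) = 0.4761.
Fraction remaining = 0.4761 → 47.61%.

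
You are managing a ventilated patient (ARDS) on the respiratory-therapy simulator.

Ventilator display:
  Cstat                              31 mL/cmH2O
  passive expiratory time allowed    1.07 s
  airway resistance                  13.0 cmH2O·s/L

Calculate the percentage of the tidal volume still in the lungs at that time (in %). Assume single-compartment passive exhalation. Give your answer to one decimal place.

7.0

τ = R × C = 13.0 × 31 mL/cmH2O = 13.0 × 0.031 L/cmH2O = 0.403 s.
Passive exhalation: V(t)/V₀ = e^(−t/τ) = e^(−1.07/0.403) = 0.07029.
Fraction remaining = 0.07029 → 7.029%.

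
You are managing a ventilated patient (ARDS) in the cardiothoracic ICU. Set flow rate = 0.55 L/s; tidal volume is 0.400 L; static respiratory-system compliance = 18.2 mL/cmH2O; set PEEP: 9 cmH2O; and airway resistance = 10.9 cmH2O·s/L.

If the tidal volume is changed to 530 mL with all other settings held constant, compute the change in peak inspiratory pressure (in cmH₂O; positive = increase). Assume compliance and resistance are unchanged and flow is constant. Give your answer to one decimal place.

7.1

PIP = Vt/C + R·V̇ + PEEP (constant-flow equation of motion).
Only the elastic term changes: ΔPIP = ΔVt / C = (530 − 400) / 18.2 = 7.143 cmH2O.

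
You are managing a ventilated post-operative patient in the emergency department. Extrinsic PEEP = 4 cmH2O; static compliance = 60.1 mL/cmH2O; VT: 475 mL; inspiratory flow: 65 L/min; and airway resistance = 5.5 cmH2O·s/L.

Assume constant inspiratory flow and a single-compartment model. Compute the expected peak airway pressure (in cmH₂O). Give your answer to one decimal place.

Flow: 65 L/min ÷ 60 = 1.0833 L/s.
Equation of motion (constant flow): PIP = Vt/C + R·V̇ + PEEP.
PIP = 475/60.1 + 5.5×1.0833 + 4 = 7.903 + 5.958 + 4 = 17.861 cmH2O.

17.9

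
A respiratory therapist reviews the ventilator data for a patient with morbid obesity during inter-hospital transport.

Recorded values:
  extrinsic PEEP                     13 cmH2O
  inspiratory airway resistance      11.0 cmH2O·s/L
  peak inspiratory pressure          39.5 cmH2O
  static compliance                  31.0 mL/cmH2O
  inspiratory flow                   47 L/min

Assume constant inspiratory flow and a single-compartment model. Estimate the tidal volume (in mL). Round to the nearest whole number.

554

Flow: 47 L/min ÷ 60 = 0.7833 L/s.
Equation of motion (constant flow): PIP = Vt/C + R·V̇ + PEEP.
Vt/C = PIP − R·V̇ − PEEP = 39.5 − 8.616 − 13 = 17.884 cmH2O.
Vt = C × 17.884 = 31.0 × 17.884 = 554.4 mL.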